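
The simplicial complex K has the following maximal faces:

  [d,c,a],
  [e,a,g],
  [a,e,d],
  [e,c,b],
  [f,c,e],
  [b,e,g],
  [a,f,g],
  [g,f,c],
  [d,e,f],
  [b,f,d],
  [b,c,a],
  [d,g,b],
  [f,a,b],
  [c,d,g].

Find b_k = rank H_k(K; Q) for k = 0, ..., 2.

K has 7 vertices, 21 edges, 14 triangles.
rank ∂_0 = 0, rank ∂_1 = 6 ⇒ b_0 = 7 − 0 − 6 = 1; all invariant factors of ∂_1 are 1 so no torsion. So H_0 = Z.
rank ∂_1 = 6, rank ∂_2 = 13 ⇒ b_1 = 21 − 6 − 13 = 2; all invariant factors of ∂_2 are 1 so no torsion. So H_1 = Z^2.
rank ∂_2 = 13, rank ∂_3 = 0 ⇒ b_2 = 14 − 13 − 0 = 1. So H_2 = Z.

b_0 = 1, b_1 = 2, b_2 = 1.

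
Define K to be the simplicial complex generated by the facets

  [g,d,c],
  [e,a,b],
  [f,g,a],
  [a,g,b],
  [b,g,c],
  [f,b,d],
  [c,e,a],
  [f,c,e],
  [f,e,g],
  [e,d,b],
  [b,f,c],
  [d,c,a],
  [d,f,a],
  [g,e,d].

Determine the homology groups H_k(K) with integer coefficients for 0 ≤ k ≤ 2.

Fix the vertex order a < b < c < d < e < f < g and write every simplex with vertices in increasing order. Then dim K = 2 and the simplices of K are:

  0-simplices (7): a, b, c, d, e, f, g
  1-simplices (21): ab, ac, ad, ae, af, ag, bc, bd, be, bf, bg, cd, ce, cf, cg, de, df, dg, ef, eg, fg
  2-simplices (14): abe, abg, acd, ace, adf, afg, bcf, bcg, bde, bdf, cdg, cef, deg, efg

giving chain groups C_0 ≅ Z^7, C_1 ≅ Z^21, C_2 ≅ Z^14.

∂_1: C_1 → C_0 maps an edge to its endpoints' difference, ∂[p,q] = q − p.
As a 7×21 matrix over Z this has rank 6, with invariant factors (1,1,1,1,1,1).

Boundary ∂_2: C_2 → C_1 acts by ∂[p,q,r] = [q,r] − [p,r] + [p,q]. For instance
  ∂abe = be − ae + ab,
  ∂abg = bg − ag + ab.
As a 21×14 matrix over Z this has rank 13, with invariant factors (1,1,1,1,1,1,1,1,1,1,1,1,1).

Computing H_k = (kernel of ∂_k) / (image of ∂_{k+1}):

  H_0: rank C_0 − rank ∂_1 = 7 − 6 = 1, and the invariant factors of ∂_1 are all 1, so H_0 ≅ Z.
  H_1: rank ker ∂_1 − rank ∂_2 = (21 − 6) − 13 = 2, and the invariant factors of ∂_2 are all 1, so H_1 ≅ Z^2.
  H_2: rank ker ∂_2 − rank ∂_3 = (14 − 13) − 0 = 1, and there is no ∂_3, so H_2 ≅ Z.

H_0 = Z,  H_1 = Z^2,  H_2 = Z.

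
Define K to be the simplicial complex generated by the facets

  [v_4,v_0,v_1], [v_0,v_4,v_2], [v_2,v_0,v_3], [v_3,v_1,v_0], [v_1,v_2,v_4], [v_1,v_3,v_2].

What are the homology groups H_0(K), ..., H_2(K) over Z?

H_0 ≅ Z,  H_1 = 0,  H_2 ≅ Z.

Take the total order v_0 < v_1 < v_2 < v_3 < v_4 on the vertex set. Then K (dimension 2) consists of the simplices:

  0-simplices (5): [v_0], [v_1], [v_2], [v_3], [v_4]
  1-simplices (9): [v_0,v_1], [v_0,v_2], [v_0,v_3], [v_0,v_4], [v_1,v_2], [v_1,v_3], [v_1,v_4], [v_2,v_3], [v_2,v_4]
  2-simplices (6): [v_0,v_1,v_3], [v_0,v_1,v_4], [v_0,v_2,v_3], [v_0,v_2,v_4], [v_1,v_2,v_3], [v_1,v_2,v_4]

giving chain groups C_0 ≅ Z^5, C_1 ≅ Z^9, C_2 ≅ Z^6.

Boundary ∂_1: C_1 → C_0 sends each edge [p,q] (with p < q) to q − p.
The 5×9 boundary matrix has rank 4 and Smith normal form diag(1,1,1,1).

∂_2: C_2 → C_1 maps a triangle to the signed sum of its edges. For instance
  ∂[v_0,v_1,v_3] = [v_1,v_3] − [v_0,v_3] + [v_0,v_1],
  ∂[v_0,v_1,v_4] = [v_1,v_4] − [v_0,v_4] + [v_0,v_1].
This gives a 9×6 integer matrix of rank 5; reducing to Smith normal form yields diagonal entries (1,1,1,1,1).

Computing H_k = (kernel of ∂_k) / (image of ∂_{k+1}):

  H_0: rank C_0 − rank ∂_1 = 5 − 4 = 1, and the invariant factors of ∂_1 are all 1, so H_0 = Z.
  H_1: rank ker ∂_1 − rank ∂_2 = (9 − 4) − 5 = 0, and the invariant factors of ∂_2 are all 1, so H_1 = 0.
  H_2: rank ker ∂_2 − rank ∂_3 = (6 − 5) − 0 = 1, and there is no ∂_3, so H_2 = Z.

As a check, the Euler characteristic is 5 − 9 + 6 = 2, which agrees with 1 − 0 + 1 = 2.
(K is a triangulation of the 2-sphere S^2.)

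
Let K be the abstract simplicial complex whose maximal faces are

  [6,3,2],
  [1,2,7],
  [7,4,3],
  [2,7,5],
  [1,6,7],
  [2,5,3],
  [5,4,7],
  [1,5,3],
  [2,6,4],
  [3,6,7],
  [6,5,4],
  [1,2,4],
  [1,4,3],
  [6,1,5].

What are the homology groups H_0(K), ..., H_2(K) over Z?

Order the vertices as 1 < 2 < 3 < 4 < 5 < 6 < 7. Listing each simplex with vertices in this order, K has dimension 2 with simplices:

  0-simplices (7): [1], [2], [3], [4], [5], [6], [7]
  1-simplices (21): [1,2], [1,3], [1,4], [1,5], [1,6], [1,7], [2,3], [2,4], [2,5], [2,6], [2,7], [3,4], [3,5], [3,6], [3,7], [4,5], [4,6], [4,7], [5,6], [5,7], [6,7]
  2-simplices (14): [1,2,4], [1,2,7], [1,3,4], [1,3,5], [1,5,6], [1,6,7], [2,3,5], [2,3,6], [2,4,6], [2,5,7], [3,4,7], [3,6,7], [4,5,6], [4,5,7]

giving chain groups C_0 ≅ Z^7, C_1 ≅ Z^21, C_2 ≅ Z^14.

∂_1: C_1 → C_0 is given by ∂[p,q] = [q] − [p]. For instance
  ∂[1,3] = [3] − [1].
As a 7×21 matrix over Z this has rank 6, with invariant factors (1,1,1,1,1,1).

Boundary ∂_2: C_2 → C_1 sends each 2-simplex [p,q,r] to [q,r] − [p,r] + [p,q]. For instance
  ∂[1,6,7] = [6,7] − [1,7] + [1,6],
  ∂[2,5,7] = [5,7] − [2,7] + [2,5].
The 21×14 boundary matrix has rank 13 and Smith normal form diag(1,1,1,1,1,1,1,1,1,1,1,1,1).

From H_k ≅ ker(∂_k) / im(∂_{k+1}) we obtain:

  H_0: rank C_0 − rank ∂_1 = 7 − 6 = 1, and the invariant factors of ∂_1 are all 1, so H_0 = Z.
  H_1: rank ker ∂_1 − rank ∂_2 = (21 − 6) − 13 = 2, and the invariant factors of ∂_2 are all 1, so H_1 = Z^2.
  H_2: rank ker ∂_2 − rank ∂_3 = (14 − 13) − 0 = 1, and there is no ∂_3, so H_2 = Z.

H_0 ≅ Z,  H_1 ≅ Z^2,  H_2 ≅ Z.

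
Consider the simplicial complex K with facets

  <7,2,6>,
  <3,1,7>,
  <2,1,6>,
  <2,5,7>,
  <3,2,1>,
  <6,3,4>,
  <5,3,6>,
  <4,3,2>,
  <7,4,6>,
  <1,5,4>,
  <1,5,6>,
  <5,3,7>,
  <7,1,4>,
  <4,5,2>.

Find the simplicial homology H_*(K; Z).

H_0 = Z,  H_1 = Z^2,  H_2 = Z.

We work with the vertex ordering 1 < 2 < 3 < 4 < 5 < 6 < 7. The simplices of K, each written with vertices in increasing order, are:

  0-simplices (7): [1], [2], [3], [4], [5], [6], [7]
  1-simplices (21): [1,2], [1,3], [1,4], [1,5], [1,6], [1,7], [2,3], [2,4], [2,5], [2,6], [2,7], [3,4], [3,5], [3,6], [3,7], [4,5], [4,6], [4,7], [5,6], [5,7], [6,7]
  2-simplices (14): [1,2,3], [1,2,6], [1,3,7], [1,4,5], [1,4,7], [1,5,6], [2,3,4], [2,4,5], [2,5,7], [2,6,7], [3,4,6], [3,5,6], [3,5,7], [4,6,7]

Hence C_0 ≅ Z^7, C_1 ≅ Z^21, C_2 ≅ Z^14.

∂_1: C_1 → C_0 sends each edge [p,q] (with p < q) to q − p.
This gives a 7×21 integer matrix of rank 6; reducing to Smith normal form yields diagonal entries (1,1,1,1,1,1).

Boundary ∂_2: C_2 → C_1 acts by ∂[p,q,r] = [q,r] − [p,r] + [p,q]. For instance
  ∂[1,3,7] = [3,7] − [1,7] + [1,3],
  ∂[2,6,7] = [6,7] − [2,7] + [2,6].
As a 21×14 matrix over Z this has rank 13, with invariant factors (1,1,1,1,1,1,1,1,1,1,1,1,1).

Now H_k = ker ∂_k / im ∂_{k+1}, so:

  H_0: rank C_0 − rank ∂_1 = 7 − 6 = 1, and the invariant factors of ∂_1 are all 1, so H_0 ≅ Z.
  H_1: rank ker ∂_1 − rank ∂_2 = (21 − 6) − 13 = 2, and the invariant factors of ∂_2 are all 1, so H_1 ≅ Z^2.
  H_2: rank ker ∂_2 − rank ∂_3 = (14 − 13) − 0 = 1, and there is no ∂_3, so H_2 ≅ Z.

As a check, the Euler characteristic is 7 − 21 + 14 = 0, which agrees with 1 − 2 + 1 = 0.
(K is a triangulation of the torus T^2.)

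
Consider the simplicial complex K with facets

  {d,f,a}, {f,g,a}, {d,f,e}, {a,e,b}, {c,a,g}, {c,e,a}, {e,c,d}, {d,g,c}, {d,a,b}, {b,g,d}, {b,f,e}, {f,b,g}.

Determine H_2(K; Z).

K has 7 vertices, 18 edges, 12 triangles.
rank ∂_2 = 12, rank ∂_3 = 0 ⇒ b_2 = 12 − 12 − 0 = 0. So H_2 ≅ 0.

H_2 ≅ 0.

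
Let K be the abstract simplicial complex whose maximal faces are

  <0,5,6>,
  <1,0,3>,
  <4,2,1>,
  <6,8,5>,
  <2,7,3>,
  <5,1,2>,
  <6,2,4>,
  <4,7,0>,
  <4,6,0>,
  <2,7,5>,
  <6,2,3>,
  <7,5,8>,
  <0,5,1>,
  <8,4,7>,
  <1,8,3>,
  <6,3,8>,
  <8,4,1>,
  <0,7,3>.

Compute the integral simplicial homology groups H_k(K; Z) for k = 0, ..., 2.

H_0 = Z,  H_1 = Z^2,  H_2 = Z.

Order the vertices as 0 < 1 < 2 < 3 < 4 < 5 < 6 < 7 < 8. Listing each simplex with vertices in this order, K has dimension 2 with simplices:

  0-simplices (9): [0], [1], [2], [3], [4], [5], [6], [7], [8]
  1-simplices (27): (27 of them)
  2-simplices (18): [0,1,3], [0,1,5], [0,3,7], [0,4,6], [0,4,7], [0,5,6], [1,2,4], [1,2,5], [1,3,8], [1,4,8], [2,3,6], [2,3,7], [2,4,6], [2,5,7], [3,6,8], [4,7,8], [5,6,8], [5,7,8]

Hence C_0 ≅ Z^9, C_1 ≅ Z^27, C_2 ≅ Z^18.

Boundary ∂_1: C_1 → C_0 maps an edge to its endpoints' difference, ∂[p,q] = q − p. For instance
  ∂[4,7] = [7] − [4].
The 9×27 boundary matrix has rank 8 and Smith normal form diag(1,1,1,1,1,1,1,1).

The boundary map ∂_2: C_2 → C_1 sends each 2-simplex [p,q,r] to [q,r] − [p,r] + [p,q]. For instance
  ∂[2,3,7] = [3,7] − [2,7] + [2,3],
  ∂[0,1,3] = [1,3] − [0,3] + [0,1].
The 27×18 boundary matrix has rank 17 and Smith normal form diag(1,1,1,1,1,1,1,1,1,1,1,1,1,1,1,1,1).

Now H_k = ker ∂_k / im ∂_{k+1}, so:

  H_0: rank C_0 − rank ∂_1 = 9 − 8 = 1, and the invariant factors of ∂_1 are all 1, so H_0 ≅ Z.
  H_1: rank ker ∂_1 − rank ∂_2 = (27 − 8) − 17 = 2, and the invariant factors of ∂_2 are all 1, so H_1 ≅ Z^2.
  H_2: rank ker ∂_2 − rank ∂_3 = (18 − 17) − 0 = 1, and there is no ∂_3, so H_2 ≅ Z.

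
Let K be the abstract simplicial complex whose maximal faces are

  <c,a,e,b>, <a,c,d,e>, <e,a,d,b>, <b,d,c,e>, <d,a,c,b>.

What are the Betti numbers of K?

b_0 = 1, b_1 = 0, b_2 = 0, b_3 = 1.

Take the total order a < b < c < d < e on the vertex set. Then K (dimension 3) consists of the simplices:

  0-simplices (5): a, b, c, d, e
  1-simplices (10): ab, ac, ad, ae, bc, bd, be, cd, ce, de
  2-simplices (10): abc, abd, abe, acd, ace, ade, bcd, bce, bde, cde
  3-simplices (5): abcd, abce, abde, acde, bcde

giving chain groups C_0 ≅ Z^5, C_1 ≅ Z^10, C_2 ≅ Z^10, C_3 ≅ Z^5.

The boundary map ∂_1: C_1 → C_0 is given by ∂[p,q] = [q] − [p].
As a 5×10 matrix over Z this has rank 4, with invariant factors (1,1,1,1).

∂_2: C_2 → C_1 acts by ∂[p,q,r] = [q,r] − [p,r] + [p,q]. For instance
  ∂abd = bd − ad + ab,
  ∂bcd = cd − bd + bc.
This gives a 10×10 integer matrix of rank 6; reducing to Smith normal form yields diagonal entries (1,1,1,1,1,1).

∂_3: C_3 → C_2 sends each 3-simplex σ to the alternating sum Σ_i (−1)^i (σ with its i-th vertex removed). For instance
  ∂abde = bde − ade + abe − abd,
  ∂abce = bce − ace + abe − abc.
The 10×5 boundary matrix has rank 4 and Smith normal form diag(1,1,1,1).

From H_k ≅ ker(∂_k) / im(∂_{k+1}) we obtain:

  H_0: rank C_0 − rank ∂_1 = 5 − 4 = 1, and the invariant factors of ∂_1 are all 1, so H_0 ≅ Z.
  H_1: rank ker ∂_1 − rank ∂_2 = (10 − 4) − 6 = 0, and the invariant factors of ∂_2 are all 1, so H_1 ≅ 0.
  H_2: rank ker ∂_2 − rank ∂_3 = (10 − 6) − 4 = 0, and the invariant factors of ∂_3 are all 1, so H_2 ≅ 0.
  H_3: rank ker ∂_3 − rank ∂_4 = (5 − 4) − 0 = 1, and there is no ∂_4, so H_3 ≅ Z.

Hence the Betti numbers are b_0 = 1, b_1 = 0, b_2 = 0, b_3 = 1.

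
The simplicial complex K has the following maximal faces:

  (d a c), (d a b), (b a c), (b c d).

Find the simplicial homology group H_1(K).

H_1 ≅ 0.

K has 4 vertices, 6 edges, 4 triangles.
rank ∂_1 = 3, rank ∂_2 = 3 ⇒ b_1 = 6 − 3 − 3 = 0; all invariant factors of ∂_2 are 1 so no torsion. So H_1 = 0.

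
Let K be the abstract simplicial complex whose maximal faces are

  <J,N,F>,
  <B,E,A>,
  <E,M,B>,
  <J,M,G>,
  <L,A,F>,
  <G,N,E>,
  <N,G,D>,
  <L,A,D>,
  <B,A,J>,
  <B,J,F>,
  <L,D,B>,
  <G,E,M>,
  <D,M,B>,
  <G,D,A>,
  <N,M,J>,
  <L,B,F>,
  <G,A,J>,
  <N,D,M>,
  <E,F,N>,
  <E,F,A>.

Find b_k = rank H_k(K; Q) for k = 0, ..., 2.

b_0 = 1, b_1 = 1, b_2 = 0.

We work with the vertex ordering A < B < D < E < F < G < J < L < M < N. The simplices of K, each written with vertices in increasing order, are:

  0-simplices (10): A, B, D, E, F, G, J, L, M, N
  1-simplices (30): AB, AD, AE, AF, AG, AJ, AL, BD, BE, BF, BJ, BL, BM, DG, DL, DM, DN, EF, EG, EM, EN, FJ, FL, FN, GJ, GM, GN, JM, JN, MN
  2-simplices (20): ABE, ABJ, ADG, ADL, AEF, AFL, AGJ, BDL, BDM, BEM, BFJ, BFL, DGN, DMN, EFN, EGM, EGN, FJN, GJM, JMN

so the chain groups are C_0 ≅ Z^10, C_1 ≅ Z^30, C_2 ≅ Z^20.

∂_1: C_1 → C_0 maps an edge to its endpoints' difference, ∂[p,q] = q − p. For instance
  ∂AD = D − A.
The 10×30 boundary matrix has rank 9 and Smith normal form diag(1,1,1,1,1,1,1,1,1).

Boundary ∂_2: C_2 → C_1 sends each 2-simplex [p,q,r] to [q,r] − [p,r] + [p,q]. For instance
  ∂EGN = GN − EN + EG,
  ∂ADL = DL − AL + AD.
As a 30×20 matrix over Z this has rank 20, with invariant factors (1,1,1,1,1,1,1,1,1,1,1,1,1,1,1,1,1,1,1,2).

Now H_k = ker ∂_k / im ∂_{k+1}, so:

  H_0: rank C_0 − rank ∂_1 = 10 − 9 = 1, and the invariant factors of ∂_1 are all 1, so H_0 ≅ Z.
  H_1: rank ker ∂_1 − rank ∂_2 = (30 − 9) − 20 = 1, and ∂_2 has invariant factor 2 > 1, so H_1 ≅ Z ⊕ Z/2.
  H_2: rank ker ∂_2 − rank ∂_3 = (20 − 20) − 0 = 0, and there is no ∂_3, so H_2 ≅ 0.

Hence the Betti numbers are b_0 = 1, b_1 = 1, b_2 = 0.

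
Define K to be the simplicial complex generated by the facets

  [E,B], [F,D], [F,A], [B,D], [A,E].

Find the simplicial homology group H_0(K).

Fix the vertex order A < B < D < E < F and write every simplex with vertices in increasing order. Then dim K = 1 and the simplices of K are:

  0-simplices (5): A, B, D, E, F
  1-simplices (5): AE, AF, BD, BE, DF

so the chain groups are C_0 ≅ Z^5, C_1 ≅ Z^5.

Boundary ∂_1: C_1 → C_0 maps an edge to its endpoints' difference, ∂[p,q] = q − p.
The resulting 5×5 matrix has rank 4, and its Smith normal form has invariant factors (1,1,1,1).

Now H_k = ker ∂_k / im ∂_{k+1}, so:

  H_0: rank C_0 − rank ∂_1 = 5 − 4 = 1, and the invariant factors of ∂_1 are all 1, so H_0 = Z.

H_0 ≅ Z.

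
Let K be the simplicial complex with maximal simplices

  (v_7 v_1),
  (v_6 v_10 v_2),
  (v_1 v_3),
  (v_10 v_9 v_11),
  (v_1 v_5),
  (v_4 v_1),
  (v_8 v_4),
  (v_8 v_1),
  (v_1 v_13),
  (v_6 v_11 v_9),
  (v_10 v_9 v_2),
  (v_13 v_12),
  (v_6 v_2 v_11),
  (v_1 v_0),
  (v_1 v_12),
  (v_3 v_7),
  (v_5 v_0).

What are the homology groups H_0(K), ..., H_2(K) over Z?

H_0 = Z^2,  H_1 = Z^5,  H_2 = 0.

We work with the vertex ordering v_0 < v_1 < v_2 < v_3 < v_4 < v_5 < v_6 < v_7 < v_8 < v_9 < v_10 < v_11 < v_12 < v_13. The simplices of K, each written with vertices in increasing order, are:

  0-simplices (14): [v_0], [v_1], [v_2], [v_3], [v_4], [v_5], [v_6], [v_7], [v_8], [v_9], [v_10], [v_11], [v_12], [v_13]
  1-simplices (22): (22 of them)
  2-simplices (5): [v_2,v_6,v_10], [v_2,v_6,v_11], [v_2,v_9,v_10], [v_6,v_9,v_11], [v_9,v_10,v_11]

so the chain groups are C_0 ≅ Z^14, C_1 ≅ Z^22, C_2 ≅ Z^5.

Boundary ∂_1: C_1 → C_0 sends each edge [p,q] (with p < q) to q − p. For instance
  ∂[v_0,v_1] = [v_1] − [v_0].
As a 14×22 matrix over Z this has rank 12, with invariant factors (1,1,1,1,1,1,1,1,1,1,1,1).

∂_2: C_2 → C_1 acts by ∂[p,q,r] = [q,r] − [p,r] + [p,q]. For instance
  ∂[v_9,v_10,v_11] = [v_10,v_11] − [v_9,v_11] + [v_9,v_10],
  ∂[v_2,v_6,v_11] = [v_6,v_11] − [v_2,v_11] + [v_2,v_6].
The 22×5 boundary matrix has rank 5 and Smith normal form diag(1,1,1,1,1).

Reading off H_k = ker ∂_k / im ∂_{k+1}:

  H_0: rank C_0 − rank ∂_1 = 14 − 12 = 2, and the invariant factors of ∂_1 are all 1, so H_0 = Z^2.
  H_1: rank ker ∂_1 − rank ∂_2 = (22 − 12) − 5 = 5, and the invariant factors of ∂_2 are all 1, so H_1 = Z^5.
  H_2: rank ker ∂_2 − rank ∂_3 = (5 − 5) − 0 = 0, and there is no ∂_3, so H_2 = 0.

As a check, the Euler characteristic is 14 − 22 + 5 = -3, which agrees with 2 − 5 + 0 = -3.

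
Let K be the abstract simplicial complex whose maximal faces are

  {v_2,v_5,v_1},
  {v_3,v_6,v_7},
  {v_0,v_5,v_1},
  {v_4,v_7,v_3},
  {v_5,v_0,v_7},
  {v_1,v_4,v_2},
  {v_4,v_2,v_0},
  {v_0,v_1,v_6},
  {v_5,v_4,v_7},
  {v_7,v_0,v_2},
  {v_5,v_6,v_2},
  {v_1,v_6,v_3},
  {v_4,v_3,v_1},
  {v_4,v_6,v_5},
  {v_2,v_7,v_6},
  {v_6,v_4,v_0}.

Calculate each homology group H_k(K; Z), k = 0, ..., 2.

H_0 ≅ Z,  H_1 ≅ Z^2,  H_2 ≅ Z.

Take the total order v_0 < v_1 < v_2 < v_3 < v_4 < v_5 < v_6 < v_7 on the vertex set. Then K (dimension 2) consists of the simplices:

  0-simplices (8): [v_0], [v_1], [v_2], [v_3], [v_4], [v_5], [v_6], [v_7]
  1-simplices (24): (24 of them)
  2-simplices (16): (16 of them)

giving chain groups C_0 ≅ Z^8, C_1 ≅ Z^24, C_2 ≅ Z^16.

∂_1: C_1 → C_0 is given by ∂[p,q] = [q] − [p]. For instance
  ∂[v_2,v_5] = [v_5] − [v_2].
The 8×24 boundary matrix has rank 7 and Smith normal form diag(1,1,1,1,1,1,1).

Boundary ∂_2: C_2 → C_1 maps a triangle to the signed sum of its edges. For instance
  ∂[v_0,v_2,v_4] = [v_2,v_4] − [v_0,v_4] + [v_0,v_2],
  ∂[v_0,v_1,v_6] = [v_1,v_6] − [v_0,v_6] + [v_0,v_1].
This gives a 24×16 integer matrix of rank 15; reducing to Smith normal form yields diagonal entries (1,1,1,1,1,1,1,1,1,1,1,1,1,1,1).

Reading off H_k = ker ∂_k / im ∂_{k+1}:

  H_0: rank C_0 − rank ∂_1 = 8 − 7 = 1, and the invariant factors of ∂_1 are all 1, so H_0 ≅ Z.
  H_1: rank ker ∂_1 − rank ∂_2 = (24 − 7) − 15 = 2, and the invariant factors of ∂_2 are all 1, so H_1 ≅ Z^2.
  H_2: rank ker ∂_2 − rank ∂_3 = (16 − 15) − 0 = 1, and there is no ∂_3, so H_2 ≅ Z.

As a check, the Euler characteristic is 8 − 24 + 16 = 0, which agrees with 1 − 2 + 1 = 0.
(K is a triangulation of the torus T^2.)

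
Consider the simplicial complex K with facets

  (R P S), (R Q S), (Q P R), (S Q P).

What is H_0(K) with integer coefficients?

H_0 ≅ Z.

We work with the vertex ordering P < Q < R < S. The simplices of K, each written with vertices in increasing order, are:

  0-simplices (4): P, Q, R, S
  1-simplices (6): PQ, PR, PS, QR, QS, RS
  2-simplices (4): PQR, PQS, PRS, QRS

so the chain groups are C_0 ≅ Z^4, C_1 ≅ Z^6, C_2 ≅ Z^4.

Boundary ∂_1: C_1 → C_0 is given by ∂[p,q] = [q] − [p]. For instance
  ∂PS = S − P.
The 4×6 boundary matrix has rank 3 and Smith normal form diag(1,1,1).

Boundary ∂_2: C_2 → C_1 maps a triangle to the signed sum of its edges. For instance
  ∂PQS = QS − PS + PQ,
  ∂QRS = RS − QS + QR.
As a 6×4 matrix over Z this has rank 3, with invariant factors (1,1,1).

Computing H_k = (kernel of ∂_k) / (image of ∂_{k+1}):

  H_0: rank C_0 − rank ∂_1 = 4 − 3 = 1, and the invariant factors of ∂_1 are all 1, so H_0 ≅ Z.

(K is a triangulation of the 2-sphere S^2.)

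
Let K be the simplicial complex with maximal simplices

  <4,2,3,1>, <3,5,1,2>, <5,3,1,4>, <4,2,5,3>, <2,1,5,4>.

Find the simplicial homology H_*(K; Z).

We work with the vertex ordering 1 < 2 < 3 < 4 < 5. The simplices of K, each written with vertices in increasing order, are:

  0-simplices (5): [1], [2], [3], [4], [5]
  1-simplices (10): [1,2], [1,3], [1,4], [1,5], [2,3], [2,4], [2,5], [3,4], [3,5], [4,5]
  2-simplices (10): [1,2,3], [1,2,4], [1,2,5], [1,3,4], [1,3,5], [1,4,5], [2,3,4], [2,3,5], [2,4,5], [3,4,5]
  3-simplices (5): [1,2,3,4], [1,2,3,5], [1,2,4,5], [1,3,4,5], [2,3,4,5]

so the chain groups are C_0 ≅ Z^5, C_1 ≅ Z^10, C_2 ≅ Z^10, C_3 ≅ Z^5.

∂_1: C_1 → C_0 maps an edge to its endpoints' difference, ∂[p,q] = q − p.
As a 5×10 matrix over Z this has rank 4, with invariant factors (1,1,1,1).

Boundary ∂_2: C_2 → C_1 maps a triangle to the signed sum of its edges. For instance
  ∂[1,2,4] = [2,4] − [1,4] + [1,2],
  ∂[1,2,3] = [2,3] − [1,3] + [1,2].
The 10×10 boundary matrix has rank 6 and Smith normal form diag(1,1,1,1,1,1).

∂_3: C_3 → C_2 sends each 3-simplex σ to the alternating sum Σ_i (−1)^i (σ with its i-th vertex removed). For instance
  ∂[1,3,4,5] = [3,4,5] − [1,4,5] + [1,3,5] − [1,3,4],
  ∂[1,2,3,4] = [2,3,4] − [1,3,4] + [1,2,4] − [1,2,3].
This gives a 10×5 integer matrix of rank 4; reducing to Smith normal form yields diagonal entries (1,1,1,1).

Reading off H_k = ker ∂_k / im ∂_{k+1}:

  H_0: rank C_0 − rank ∂_1 = 5 − 4 = 1, and the invariant factors of ∂_1 are all 1, so H_0 ≅ Z.
  H_1: rank ker ∂_1 − rank ∂_2 = (10 − 4) − 6 = 0, and the invariant factors of ∂_2 are all 1, so H_1 ≅ 0.
  H_2: rank ker ∂_2 − rank ∂_3 = (10 − 6) − 4 = 0, and the invariant factors of ∂_3 are all 1, so H_2 ≅ 0.
  H_3: rank ker ∂_3 − rank ∂_4 = (5 − 4) − 0 = 1, and there is no ∂_4, so H_3 ≅ Z.

H_0 = Z,  H_1 = 0,  H_2 = 0,  H_3 = Z.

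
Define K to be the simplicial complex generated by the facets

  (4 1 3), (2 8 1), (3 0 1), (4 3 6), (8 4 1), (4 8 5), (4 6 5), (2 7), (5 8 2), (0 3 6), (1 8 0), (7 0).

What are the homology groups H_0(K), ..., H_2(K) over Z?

H_0 ≅ Z,  H_1 ≅ Z,  H_2 = 0.

Order the vertices as 0 < 1 < 2 < 3 < 4 < 5 < 6 < 7 < 8. Listing each simplex with vertices in this order, K has dimension 2 with simplices:

  0-simplices (9): [0], [1], [2], [3], [4], [5], [6], [7], [8]
  1-simplices (19): [0,1], [0,3], [0,6], [0,7], [0,8], [1,2], [1,3], [1,4], [1,8], [2,5], [2,7], [2,8], [3,4], [3,6], [4,5], [4,6], [4,8], [5,6], [5,8]
  2-simplices (10): [0,1,3], [0,1,8], [0,3,6], [1,2,8], [1,3,4], [1,4,8], [2,5,8], [3,4,6], [4,5,6], [4,5,8]

giving chain groups C_0 ≅ Z^9, C_1 ≅ Z^19, C_2 ≅ Z^10.

The boundary map ∂_1: C_1 → C_0 sends each edge [p,q] (with p < q) to q − p.
As a 9×19 matrix over Z this has rank 8, with invariant factors (1,1,1,1,1,1,1,1).

Boundary ∂_2: C_2 → C_1 sends each 2-simplex [p,q,r] to [q,r] − [p,r] + [p,q]. For instance
  ∂[1,3,4] = [3,4] − [1,4] + [1,3],
  ∂[2,5,8] = [5,8] − [2,8] + [2,5].
The resulting 19×10 matrix has rank 10, and its Smith normal form has invariant factors (1,1,1,1,1,1,1,1,1,1).

From H_k ≅ ker(∂_k) / im(∂_{k+1}) we obtain:

  H_0: rank C_0 − rank ∂_1 = 9 − 8 = 1, and the invariant factors of ∂_1 are all 1, so H_0 = Z.
  H_1: rank ker ∂_1 − rank ∂_2 = (19 − 8) − 10 = 1, and the invariant factors of ∂_2 are all 1, so H_1 = Z.
  H_2: rank ker ∂_2 − rank ∂_3 = (10 − 10) − 0 = 0, and there is no ∂_3, so H_2 = 0.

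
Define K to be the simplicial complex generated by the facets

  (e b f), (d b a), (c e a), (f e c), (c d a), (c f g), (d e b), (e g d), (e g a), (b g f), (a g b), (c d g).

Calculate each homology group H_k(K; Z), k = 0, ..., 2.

K has 7 vertices, 18 edges, 12 triangles.
rank ∂_0 = 0, rank ∂_1 = 6 ⇒ b_0 = 7 − 0 − 6 = 1; all invariant factors of ∂_1 are 1 so no torsion. So H_0 ≅ Z.
rank ∂_1 = 6, rank ∂_2 = 12 ⇒ b_1 = 18 − 6 − 12 = 0; ∂_2 has invariant factor(s) [2] giving torsion. So H_1 ≅ Z/2Z.
rank ∂_2 = 12, rank ∂_3 = 0 ⇒ b_2 = 12 − 12 − 0 = 0. So H_2 ≅ 0.

H_0 ≅ Z,  H_1 ≅ Z/2Z,  H_2 = 0.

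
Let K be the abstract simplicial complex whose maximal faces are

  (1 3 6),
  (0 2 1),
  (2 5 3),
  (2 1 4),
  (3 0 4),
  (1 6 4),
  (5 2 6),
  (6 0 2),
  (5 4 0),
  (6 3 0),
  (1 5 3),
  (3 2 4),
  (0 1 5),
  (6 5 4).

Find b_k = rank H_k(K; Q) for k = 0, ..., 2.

We work with the vertex ordering 0 < 1 < 2 < 3 < 4 < 5 < 6. The simplices of K, each written with vertices in increasing order, are:

  0-simplices (7): [0], [1], [2], [3], [4], [5], [6]
  1-simplices (21): [0,1], [0,2], [0,3], [0,4], [0,5], [0,6], [1,2], [1,3], [1,4], [1,5], [1,6], [2,3], [2,4], [2,5], [2,6], [3,4], [3,5], [3,6], [4,5], [4,6], [5,6]
  2-simplices (14): [0,1,2], [0,1,5], [0,2,6], [0,3,4], [0,3,6], [0,4,5], [1,2,4], [1,3,5], [1,3,6], [1,4,6], [2,3,4], [2,3,5], [2,5,6], [4,5,6]

Hence C_0 ≅ Z^7, C_1 ≅ Z^21, C_2 ≅ Z^14.

The boundary map ∂_1: C_1 → C_0 maps an edge to its endpoints' difference, ∂[p,q] = q − p. For instance
  ∂[4,5] = [5] − [4].
The 7×21 boundary matrix has rank 6 and Smith normal form diag(1,1,1,1,1,1).

Boundary ∂_2: C_2 → C_1 sends each 2-simplex [p,q,r] to [q,r] − [p,r] + [p,q]. For instance
  ∂[4,5,6] = [5,6] − [4,6] + [4,5],
  ∂[2,3,4] = [3,4] − [2,4] + [2,3].
The 21×14 boundary matrix has rank 13 and Smith normal form diag(1,1,1,1,1,1,1,1,1,1,1,1,1).

Now H_k = ker ∂_k / im ∂_{k+1}, so:

  H_0: rank C_0 − rank ∂_1 = 7 − 6 = 1, and the invariant factors of ∂_1 are all 1, so H_0 ≅ Z.
  H_1: rank ker ∂_1 − rank ∂_2 = (21 − 6) − 13 = 2, and the invariant factors of ∂_2 are all 1, so H_1 ≅ Z^2.
  H_2: rank ker ∂_2 − rank ∂_3 = (14 − 13) − 0 = 1, and there is no ∂_3, so H_2 ≅ Z.

(K is a triangulation of the torus T^2.)

Hence the Betti numbers are b_0 = 1, b_1 = 2, b_2 = 1.

b_0 = 1, b_1 = 2, b_2 = 1.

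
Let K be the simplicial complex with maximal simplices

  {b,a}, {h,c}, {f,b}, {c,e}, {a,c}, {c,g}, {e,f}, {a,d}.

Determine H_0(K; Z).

Order the vertices as a < b < c < d < e < f < g < h. Listing each simplex with vertices in this order, K has dimension 1 with simplices:

  0-simplices (8): a, b, c, d, e, f, g, h
  1-simplices (8): ab, ac, ad, bf, ce, cg, ch, ef

giving chain groups C_0 ≅ Z^8, C_1 ≅ Z^8.

Boundary ∂_1: C_1 → C_0 sends each edge [p,q] (with p < q) to q − p. For instance
  ∂bf = f − b.
The 8×8 boundary matrix has rank 7 and Smith normal form diag(1,1,1,1,1,1,1).

From H_k ≅ ker(∂_k) / im(∂_{k+1}) we obtain:

  H_0: rank C_0 − rank ∂_1 = 8 − 7 = 1, and the invariant factors of ∂_1 are all 1, so H_0 = Z.

H_0 = Z.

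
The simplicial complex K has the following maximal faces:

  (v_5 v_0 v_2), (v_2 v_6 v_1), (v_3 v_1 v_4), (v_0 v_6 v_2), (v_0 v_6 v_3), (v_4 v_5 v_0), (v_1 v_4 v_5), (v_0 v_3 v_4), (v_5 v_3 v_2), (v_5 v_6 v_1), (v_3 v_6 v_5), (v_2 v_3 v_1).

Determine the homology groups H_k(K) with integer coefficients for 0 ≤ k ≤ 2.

Take the total order v_0 < v_1 < v_2 < v_3 < v_4 < v_5 < v_6 on the vertex set. Then K (dimension 2) consists of the simplices:

  0-simplices (7): [v_0], [v_1], [v_2], [v_3], [v_4], [v_5], [v_6]
  1-simplices (18): (18 of them)
  2-simplices (12): (12 of them)

so the chain groups are C_0 ≅ Z^7, C_1 ≅ Z^18, C_2 ≅ Z^12.

∂_1: C_1 → C_0 maps an edge to its endpoints' difference, ∂[p,q] = q − p.
As a 7×18 matrix over Z this has rank 6, with invariant factors (1,1,1,1,1,1).

Boundary ∂_2: C_2 → C_1 acts by ∂[p,q,r] = [q,r] − [p,r] + [p,q]. For instance
  ∂[v_1,v_2,v_6] = [v_2,v_6] − [v_1,v_6] + [v_1,v_2],
  ∂[v_1,v_4,v_5] = [v_4,v_5] − [v_1,v_5] + [v_1,v_4].
The 18×12 boundary matrix has rank 12 and Smith normal form diag(1,1,1,1,1,1,1,1,1,1,1,2).

Reading off H_k = ker ∂_k / im ∂_{k+1}:

  H_0: rank C_0 − rank ∂_1 = 7 − 6 = 1, and the invariant factors of ∂_1 are all 1, so H_0 ≅ Z.
  H_1: rank ker ∂_1 − rank ∂_2 = (18 − 6) − 12 = 0, and ∂_2 has invariant factor 2 > 1, so H_1 ≅ Z_2.
  H_2: rank ker ∂_2 − rank ∂_3 = (12 − 12) − 0 = 0, and there is no ∂_3, so H_2 ≅ 0.

(K is a triangulation of the real projective plane RP^2.)

H_0 ≅ Z,  H_1 ≅ Z_2,  H_2 = 0.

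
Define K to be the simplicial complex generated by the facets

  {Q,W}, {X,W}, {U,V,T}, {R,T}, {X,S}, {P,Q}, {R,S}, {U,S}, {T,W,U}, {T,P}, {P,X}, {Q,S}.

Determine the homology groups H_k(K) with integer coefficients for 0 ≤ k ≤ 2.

H_0 = Z,  H_1 = Z^5,  H_2 = 0.

Order the vertices as P < Q < R < S < T < U < V < W < X. Listing each simplex with vertices in this order, K has dimension 2 with simplices:

  0-simplices (9): P, Q, R, S, T, U, V, W, X
  1-simplices (15): PQ, PT, PX, QS, QW, RS, RT, SU, SX, TU, TV, TW, UV, UW, WX
  2-simplices (2): TUV, TUW

so the chain groups are C_0 ≅ Z^9, C_1 ≅ Z^15, C_2 ≅ Z^2.

The boundary map ∂_1: C_1 → C_0 sends each edge [p,q] (with p < q) to q − p. For instance
  ∂TV = V − T.
The resulting 9×15 matrix has rank 8, and its Smith normal form has invariant factors (1,1,1,1,1,1,1,1).

The boundary map ∂_2: C_2 → C_1 maps a triangle to the signed sum of its edges. For instance
  ∂TUW = UW − TW + TU,
  ∂TUV = UV − TV + TU.
As a 15×2 matrix over Z this has rank 2, with invariant factors (1,1).

From H_k ≅ ker(∂_k) / im(∂_{k+1}) we obtain:

  H_0: rank C_0 − rank ∂_1 = 9 − 8 = 1, and the invariant factors of ∂_1 are all 1, so H_0 = Z.
  H_1: rank ker ∂_1 − rank ∂_2 = (15 − 8) − 2 = 5, and the invariant factors of ∂_2 are all 1, so H_1 = Z^5.
  H_2: rank ker ∂_2 − rank ∂_3 = (2 − 2) − 0 = 0, and there is no ∂_3, so H_2 = 0.

As a check, the Euler characteristic is 9 − 15 + 2 = -4, which agrees with 1 − 5 + 0 = -4.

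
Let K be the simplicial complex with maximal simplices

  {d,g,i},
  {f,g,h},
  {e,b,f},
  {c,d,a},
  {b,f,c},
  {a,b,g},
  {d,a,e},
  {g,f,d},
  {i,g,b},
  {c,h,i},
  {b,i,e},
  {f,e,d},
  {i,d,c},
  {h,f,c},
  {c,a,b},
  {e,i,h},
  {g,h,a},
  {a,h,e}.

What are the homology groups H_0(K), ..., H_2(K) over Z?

H_0 ≅ Z,  H_1 ≅ Z^2,  H_2 ≅ Z.

Fix the vertex order a < b < c < d < e < f < g < h < i and write every simplex with vertices in increasing order. Then dim K = 2 and the simplices of K are:

  0-simplices (9): a, b, c, d, e, f, g, h, i
  1-simplices (27): ab, ac, ad, ae, ag, ah, bc, be, bf, bg, bi, cd, cf, ch, ci, de, df, dg, di, ef, eh, ei, fg, fh, gh, gi, hi
  2-simplices (18): abc, abg, acd, ade, aeh, agh, bcf, bef, bei, bgi, cdi, cfh, chi, def, dfg, dgi, ehi, fgh

Hence C_0 ≅ Z^9, C_1 ≅ Z^27, C_2 ≅ Z^18.

The boundary map ∂_1: C_1 → C_0 maps an edge to its endpoints' difference, ∂[p,q] = q − p.
The 9×27 boundary matrix has rank 8 and Smith normal form diag(1,1,1,1,1,1,1,1).

∂_2: C_2 → C_1 maps a triangle to the signed sum of its edges. For instance
  ∂bei = ei − bi + be,
  ∂bgi = gi − bi + bg.
The resulting 27×18 matrix has rank 17, and its Smith normal form has invariant factors (1,1,1,1,1,1,1,1,1,1,1,1,1,1,1,1,1).

Reading off H_k = ker ∂_k / im ∂_{k+1}:

  H_0: rank C_0 − rank ∂_1 = 9 − 8 = 1, and the invariant factors of ∂_1 are all 1, so H_0 ≅ Z.
  H_1: rank ker ∂_1 − rank ∂_2 = (27 − 8) − 17 = 2, and the invariant factors of ∂_2 are all 1, so H_1 ≅ Z^2.
  H_2: rank ker ∂_2 − rank ∂_3 = (18 − 17) − 0 = 1, and there is no ∂_3, so H_2 ≅ Z.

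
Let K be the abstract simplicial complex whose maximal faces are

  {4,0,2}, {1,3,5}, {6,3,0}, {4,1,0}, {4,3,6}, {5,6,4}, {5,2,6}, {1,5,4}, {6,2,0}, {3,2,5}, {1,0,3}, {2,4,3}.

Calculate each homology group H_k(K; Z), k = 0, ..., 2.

Fix the vertex order 0 < 1 < 2 < 3 < 4 < 5 < 6 and write every simplex with vertices in increasing order. Then dim K = 2 and the simplices of K are:

  0-simplices (7): [0], [1], [2], [3], [4], [5], [6]
  1-simplices (18): [0,1], [0,2], [0,3], [0,4], [0,6], [1,3], [1,4], [1,5], [2,3], [2,4], [2,5], [2,6], [3,4], [3,5], [3,6], [4,5], [4,6], [5,6]
  2-simplices (12): [0,1,3], [0,1,4], [0,2,4], [0,2,6], [0,3,6], [1,3,5], [1,4,5], [2,3,4], [2,3,5], [2,5,6], [3,4,6], [4,5,6]

giving chain groups C_0 ≅ Z^7, C_1 ≅ Z^18, C_2 ≅ Z^12.

The boundary map ∂_1: C_1 → C_0 is given by ∂[p,q] = [q] − [p]. For instance
  ∂[1,3] = [3] − [1].
As a 7×18 matrix over Z this has rank 6, with invariant factors (1,1,1,1,1,1).

Boundary ∂_2: C_2 → C_1 maps a triangle to the signed sum of its edges. For instance
  ∂[0,1,3] = [1,3] − [0,3] + [0,1],
  ∂[3,4,6] = [4,6] − [3,6] + [3,4].
The 18×12 boundary matrix has rank 12 and Smith normal form diag(1,1,1,1,1,1,1,1,1,1,1,2).

Reading off H_k = ker ∂_k / im ∂_{k+1}:

  H_0: rank C_0 − rank ∂_1 = 7 − 6 = 1, and the invariant factors of ∂_1 are all 1, so H_0 ≅ Z.
  H_1: rank ker ∂_1 − rank ∂_2 = (18 − 6) − 12 = 0, and ∂_2 has invariant factor 2 > 1, so H_1 ≅ Z/2Z.
  H_2: rank ker ∂_2 − rank ∂_3 = (12 − 12) − 0 = 0, and there is no ∂_3, so H_2 ≅ 0.

As a check, the Euler characteristic is 7 − 18 + 12 = 1, which agrees with 1 − 0 + 0 = 1.

H_0 ≅ Z,  H_1 ≅ Z/2Z,  H_2 = 0.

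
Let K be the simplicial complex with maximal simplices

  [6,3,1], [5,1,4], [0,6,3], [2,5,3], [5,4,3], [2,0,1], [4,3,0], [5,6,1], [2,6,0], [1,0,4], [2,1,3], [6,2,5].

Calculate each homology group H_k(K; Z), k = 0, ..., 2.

Take the total order 0 < 1 < 2 < 3 < 4 < 5 < 6 on the vertex set. Then K (dimension 2) consists of the simplices:

  0-simplices (7): [0], [1], [2], [3], [4], [5], [6]
  1-simplices (18): [0,1], [0,2], [0,3], [0,4], [0,6], [1,2], [1,3], [1,4], [1,5], [1,6], [2,3], [2,5], [2,6], [3,4], [3,5], [3,6], [4,5], [5,6]
  2-simplices (12): [0,1,2], [0,1,4], [0,2,6], [0,3,4], [0,3,6], [1,2,3], [1,3,6], [1,4,5], [1,5,6], [2,3,5], [2,5,6], [3,4,5]

so the chain groups are C_0 ≅ Z^7, C_1 ≅ Z^18, C_2 ≅ Z^12.

∂_1: C_1 → C_0 maps an edge to its endpoints' difference, ∂[p,q] = q − p. For instance
  ∂[5,6] = [6] − [5].
The resulting 7×18 matrix has rank 6, and its Smith normal form has invariant factors (1,1,1,1,1,1).

The boundary map ∂_2: C_2 → C_1 maps a triangle to the signed sum of its edges. For instance
  ∂[1,4,5] = [4,5] − [1,5] + [1,4],
  ∂[2,3,5] = [3,5] − [2,5] + [2,3].
This gives a 18×12 integer matrix of rank 12; reducing to Smith normal form yields diagonal entries (1,1,1,1,1,1,1,1,1,1,1,2).

Now H_k = ker ∂_k / im ∂_{k+1}, so:

  H_0: rank C_0 − rank ∂_1 = 7 − 6 = 1, and the invariant factors of ∂_1 are all 1, so H_0 = Z.
  H_1: rank ker ∂_1 − rank ∂_2 = (18 − 6) − 12 = 0, and ∂_2 has invariant factor 2 > 1, so H_1 = Z/2.
  H_2: rank ker ∂_2 − rank ∂_3 = (12 − 12) − 0 = 0, and there is no ∂_3, so H_2 = 0.

(K is a triangulation of the real projective plane RP^2.)

H_0 = Z,  H_1 = Z/2,  H_2 = 0.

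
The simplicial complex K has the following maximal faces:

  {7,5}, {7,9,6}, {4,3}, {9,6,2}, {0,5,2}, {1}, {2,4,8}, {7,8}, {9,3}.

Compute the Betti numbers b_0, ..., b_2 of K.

b_0 = 2, b_1 = 3, b_2 = 0.

Take the total order 0 < 1 < 2 < 3 < 4 < 5 < 6 < 7 < 8 < 9 on the vertex set. Then K (dimension 2) consists of the simplices:

  0-simplices (10): [0], [1], [2], [3], [4], [5], [6], [7], [8], [9]
  1-simplices (15): [0,2], [0,5], [2,4], [2,5], [2,6], [2,8], [2,9], [3,4], [3,9], [4,8], [5,7], [6,7], [6,9], [7,8], [7,9]
  2-simplices (4): [0,2,5], [2,4,8], [2,6,9], [6,7,9]

so the chain groups are C_0 ≅ Z^10, C_1 ≅ Z^15, C_2 ≅ Z^4.

∂_1: C_1 → C_0 maps an edge to its endpoints' difference, ∂[p,q] = q − p. For instance
  ∂[2,4] = [4] − [2].
The resulting 10×15 matrix has rank 8, and its Smith normal form has invariant factors (1,1,1,1,1,1,1,1).

∂_2: C_2 → C_1 acts by ∂[p,q,r] = [q,r] − [p,r] + [p,q]. For instance
  ∂[6,7,9] = [7,9] − [6,9] + [6,7],
  ∂[0,2,5] = [2,5] − [0,5] + [0,2].
As a 15×4 matrix over Z this has rank 4, with invariant factors (1,1,1,1).

From H_k ≅ ker(∂_k) / im(∂_{k+1}) we obtain:

  H_0: rank C_0 − rank ∂_1 = 10 − 8 = 2, and the invariant factors of ∂_1 are all 1, so H_0 ≅ Z^2.
  H_1: rank ker ∂_1 − rank ∂_2 = (15 − 8) − 4 = 3, and the invariant factors of ∂_2 are all 1, so H_1 ≅ Z^3.
  H_2: rank ker ∂_2 − rank ∂_3 = (4 − 4) − 0 = 0, and there is no ∂_3, so H_2 ≅ 0.

Hence the Betti numbers are b_0 = 2, b_1 = 3, b_2 = 0.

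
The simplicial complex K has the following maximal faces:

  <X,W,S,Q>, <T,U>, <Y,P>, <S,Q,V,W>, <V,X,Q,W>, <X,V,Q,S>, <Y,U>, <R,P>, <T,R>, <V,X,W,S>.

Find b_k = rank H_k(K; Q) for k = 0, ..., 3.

Take the total order P < Q < R < S < T < U < V < W < X < Y on the vertex set. Then K (dimension 3) consists of the simplices:

  0-simplices (10): P, Q, R, S, T, U, V, W, X, Y
  1-simplices (15): PR, PY, QS, QV, QW, QX, RT, SV, SW, SX, TU, UY, VW, VX, WX
  2-simplices (10): QSV, QSW, QSX, QVW, QVX, QWX, SVW, SVX, SWX, VWX
  3-simplices (5): QSVW, QSVX, QSWX, QVWX, SVWX

giving chain groups C_0 ≅ Z^10, C_1 ≅ Z^15, C_2 ≅ Z^10, C_3 ≅ Z^5.

∂_1: C_1 → C_0 sends each edge [p,q] (with p < q) to q − p. For instance
  ∂TU = U − T.
This gives a 10×15 integer matrix of rank 8; reducing to Smith normal form yields diagonal entries (1,1,1,1,1,1,1,1).

The boundary map ∂_2: C_2 → C_1 acts by ∂[p,q,r] = [q,r] − [p,r] + [p,q]. For instance
  ∂QVX = VX − QX + QV,
  ∂QWX = WX − QX + QW.
As a 15×10 matrix over Z this has rank 6, with invariant factors (1,1,1,1,1,1).

Boundary ∂_3: C_3 → C_2 sends each 3-simplex σ to the alternating sum Σ_i (−1)^i (σ with its i-th vertex removed). For instance
  ∂QSVW = SVW − QVW + QSW − QSV,
  ∂QVWX = VWX − QWX + QVX − QVW.
The 10×5 boundary matrix has rank 4 and Smith normal form diag(1,1,1,1).

Computing H_k = (kernel of ∂_k) / (image of ∂_{k+1}):

  H_0: rank C_0 − rank ∂_1 = 10 − 8 = 2, and the invariant factors of ∂_1 are all 1, so H_0 ≅ Z^2.
  H_1: rank ker ∂_1 − rank ∂_2 = (15 − 8) − 6 = 1, and the invariant factors of ∂_2 are all 1, so H_1 ≅ Z.
  H_2: rank ker ∂_2 − rank ∂_3 = (10 − 6) − 4 = 0, and the invariant factors of ∂_3 are all 1, so H_2 ≅ 0.
  H_3: rank ker ∂_3 − rank ∂_4 = (5 − 4) − 0 = 1, and there is no ∂_4, so H_3 ≅ Z.

Hence the Betti numbers are b_0 = 2, b_1 = 1, b_2 = 0, b_3 = 1.

b_0 = 2, b_1 = 1, b_2 = 0, b_3 = 1.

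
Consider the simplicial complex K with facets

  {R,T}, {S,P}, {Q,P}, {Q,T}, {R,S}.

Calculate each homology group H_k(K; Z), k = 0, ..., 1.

Order the vertices as P < Q < R < S < T. Listing each simplex with vertices in this order, K has dimension 1 with simplices:

  0-simplices (5): P, Q, R, S, T
  1-simplices (5): PQ, PS, QT, RS, RT

giving chain groups C_0 ≅ Z^5, C_1 ≅ Z^5.

The boundary map ∂_1: C_1 → C_0 is given by ∂[p,q] = [q] − [p]. For instance
  ∂QT = T − Q.
As a 5×5 matrix over Z this has rank 4, with invariant factors (1,1,1,1).

From H_k ≅ ker(∂_k) / im(∂_{k+1}) we obtain:

  H_0: rank C_0 − rank ∂_1 = 5 − 4 = 1, and the invariant factors of ∂_1 are all 1, so H_0 ≅ Z.
  H_1: rank ker ∂_1 − rank ∂_2 = (5 − 4) − 0 = 1, and there is no ∂_2, so H_1 ≅ Z.

As a check, the Euler characteristic is 5 − 5 = 0, which agrees with 1 − 1 = 0.
(K is a triangulation of the circle S^1.)

H_0 ≅ Z,  H_1 ≅ Z.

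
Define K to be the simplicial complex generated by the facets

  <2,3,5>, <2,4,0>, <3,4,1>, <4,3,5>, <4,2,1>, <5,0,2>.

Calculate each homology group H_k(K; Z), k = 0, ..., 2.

H_0 = Z,  H_1 = Z,  H_2 = 0.

We work with the vertex ordering 0 < 1 < 2 < 3 < 4 < 5. The simplices of K, each written with vertices in increasing order, are:

  0-simplices (6): [0], [1], [2], [3], [4], [5]
  1-simplices (12): [0,2], [0,4], [0,5], [1,2], [1,3], [1,4], [2,3], [2,4], [2,5], [3,4], [3,5], [4,5]
  2-simplices (6): [0,2,4], [0,2,5], [1,2,4], [1,3,4], [2,3,5], [3,4,5]

Hence C_0 ≅ Z^6, C_1 ≅ Z^12, C_2 ≅ Z^6.

The boundary map ∂_1: C_1 → C_0 is given by ∂[p,q] = [q] − [p].
The 6×12 boundary matrix has rank 5 and Smith normal form diag(1,1,1,1,1).

∂_2: C_2 → C_1 acts by ∂[p,q,r] = [q,r] − [p,r] + [p,q]. For instance
  ∂[3,4,5] = [4,5] − [3,5] + [3,4],
  ∂[0,2,5] = [2,5] − [0,5] + [0,2].
This gives a 12×6 integer matrix of rank 6; reducing to Smith normal form yields diagonal entries (1,1,1,1,1,1).

Computing H_k = (kernel of ∂_k) / (image of ∂_{k+1}):

  H_0: rank C_0 − rank ∂_1 = 6 − 5 = 1, and the invariant factors of ∂_1 are all 1, so H_0 = Z.
  H_1: rank ker ∂_1 − rank ∂_2 = (12 − 5) − 6 = 1, and the invariant factors of ∂_2 are all 1, so H_1 = Z.
  H_2: rank ker ∂_2 − rank ∂_3 = (6 − 6) − 0 = 0, and there is no ∂_3, so H_2 = 0.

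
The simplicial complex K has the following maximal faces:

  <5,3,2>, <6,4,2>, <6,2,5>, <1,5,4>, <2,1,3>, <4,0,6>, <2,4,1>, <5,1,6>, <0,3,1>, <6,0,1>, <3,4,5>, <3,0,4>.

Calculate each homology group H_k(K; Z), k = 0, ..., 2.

Take the total order 0 < 1 < 2 < 3 < 4 < 5 < 6 on the vertex set. Then K (dimension 2) consists of the simplices:

  0-simplices (7): [0], [1], [2], [3], [4], [5], [6]
  1-simplices (18): [0,1], [0,3], [0,4], [0,6], [1,2], [1,3], [1,4], [1,5], [1,6], [2,3], [2,4], [2,5], [2,6], [3,4], [3,5], [4,5], [4,6], [5,6]
  2-simplices (12): [0,1,3], [0,1,6], [0,3,4], [0,4,6], [1,2,3], [1,2,4], [1,4,5], [1,5,6], [2,3,5], [2,4,6], [2,5,6], [3,4,5]

so the chain groups are C_0 ≅ Z^7, C_1 ≅ Z^18, C_2 ≅ Z^12.

The boundary map ∂_1: C_1 → C_0 sends each edge [p,q] (with p < q) to q − p.
The resulting 7×18 matrix has rank 6, and its Smith normal form has invariant factors (1,1,1,1,1,1).

Boundary ∂_2: C_2 → C_1 maps a triangle to the signed sum of its edges. For instance
  ∂[1,5,6] = [5,6] − [1,6] + [1,5],
  ∂[2,5,6] = [5,6] − [2,6] + [2,5].
This gives a 18×12 integer matrix of rank 12; reducing to Smith normal form yields diagonal entries (1,1,1,1,1,1,1,1,1,1,1,2).

Computing H_k = (kernel of ∂_k) / (image of ∂_{k+1}):

  H_0: rank C_0 − rank ∂_1 = 7 − 6 = 1, and the invariant factors of ∂_1 are all 1, so H_0 = Z.
  H_1: rank ker ∂_1 − rank ∂_2 = (18 − 6) − 12 = 0, and ∂_2 has invariant factor 2 > 1, so H_1 = Z/2Z.
  H_2: rank ker ∂_2 − rank ∂_3 = (12 − 12) − 0 = 0, and there is no ∂_3, so H_2 = 0.

As a check, the Euler characteristic is 7 − 18 + 12 = 1, which agrees with 1 − 0 + 0 = 1.

H_0 ≅ Z,  H_1 ≅ Z/2Z,  H_2 = 0.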